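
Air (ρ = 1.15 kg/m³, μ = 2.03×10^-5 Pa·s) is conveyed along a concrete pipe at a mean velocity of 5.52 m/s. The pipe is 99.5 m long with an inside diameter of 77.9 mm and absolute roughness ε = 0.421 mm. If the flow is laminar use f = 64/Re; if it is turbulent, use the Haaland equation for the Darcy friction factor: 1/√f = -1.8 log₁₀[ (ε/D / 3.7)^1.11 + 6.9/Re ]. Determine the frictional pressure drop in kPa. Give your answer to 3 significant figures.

ΔP ≈ 0.766 kPa

Reynolds number Re = ρVD/μ = 1.15 · 5.52 · 0.0779 / 2.03e-05 = 2.436e+04.
Re > 4000 → turbulent. Relative roughness ε/D = 0.000421/0.0779 = 0.0054. Haaland: 1/√f = -1.8 log₁₀[(0.0054/3.7)^1.11 + 6.9/2.436e+04] = -1.8 log₁₀[0.000712 + 0.000283] = 5.404, so f = 0.03425.
Darcy-Weisbach: ΔP = f(L/D)(ρV²/2) = 0.03425·(99.5/0.0779)·(1.15·5.52²/2) = 0.03425·1277·17.52 = 766.4 Pa.
ΔP = 766.4 Pa = 0.766 kPa.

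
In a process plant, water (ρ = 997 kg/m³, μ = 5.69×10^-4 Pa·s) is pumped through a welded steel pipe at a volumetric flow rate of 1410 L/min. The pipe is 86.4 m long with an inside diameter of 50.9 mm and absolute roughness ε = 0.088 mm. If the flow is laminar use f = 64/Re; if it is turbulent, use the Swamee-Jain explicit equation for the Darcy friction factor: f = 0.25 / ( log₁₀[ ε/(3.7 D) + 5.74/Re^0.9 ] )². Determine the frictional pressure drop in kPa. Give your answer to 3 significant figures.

ΔP ≈ 2570 kPa

Q = 1410 L/min = 1410/60000 = 0.0235 m³/s.
Cross-sectional area A = πD²/4 = π(0.0509)²/4 = 0.002035 m²; mean velocity V = Q/A = 0.0235/0.002035 = 11.55 m/s.
Reynolds number Re = ρVD/μ = 997 · 11.55 · 0.0509 / 0.000569 = 1.03e+06.
Re > 4000 → turbulent. Relative roughness ε/D = 8.8e-05/0.0509 = 0.00173. Swamee-Jain: f = 0.25/(log₁₀[0.00173/3.7 + 5.74/1.03e+06^0.9])² = 0.25/(log₁₀[0.000467 + 2.23e-05])² = 0.25/(-3.31)² = 0.02282.
Darcy-Weisbach: ΔP = f(L/D)(ρV²/2) = 0.02282·(86.4/0.0509)·(997·11.55²/2) = 0.02282·1697·6.649e+04 = 2.575e+06 Pa.
ΔP = 2.575e+06 Pa = 2570 kPa.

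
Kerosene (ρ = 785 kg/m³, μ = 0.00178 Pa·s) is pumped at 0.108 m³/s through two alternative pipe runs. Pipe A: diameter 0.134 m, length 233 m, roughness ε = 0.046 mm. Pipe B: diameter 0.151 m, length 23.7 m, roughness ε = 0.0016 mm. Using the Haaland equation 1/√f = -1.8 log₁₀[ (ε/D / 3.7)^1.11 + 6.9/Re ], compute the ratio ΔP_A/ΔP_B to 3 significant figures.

ΔP_A/ΔP_B ≈ 21.6

Pipe A: V = Q/A = 0.108/0.0141 = 7.658 m/s; Re = 4.526e+05; ε/D = 0.000343; Haaland → f = 0.01659; ΔP_A = f(L/D)(ρV²/2) = 6.641e+05 Pa.
Pipe B: V = Q/A = 0.108/0.01791 = 6.031 m/s; Re = 4.016e+05; ε/D = 1.06e-05; Haaland → f = 0.01369; ΔP_B = f(L/D)(ρV²/2) = 3.068e+04 Pa.
ΔP_A/ΔP_B = 6.641e+05/3.068e+04 = 21.6.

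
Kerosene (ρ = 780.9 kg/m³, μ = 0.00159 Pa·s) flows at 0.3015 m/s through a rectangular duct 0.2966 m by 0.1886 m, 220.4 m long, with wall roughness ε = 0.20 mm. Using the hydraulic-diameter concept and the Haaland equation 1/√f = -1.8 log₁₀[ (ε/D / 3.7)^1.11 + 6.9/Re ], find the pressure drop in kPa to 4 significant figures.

Hydraulic diameter D_h = 4A/P = 4·(0.2966·0.1886)/(2·(0.2966+0.1886)) = 0.2238/0.9704 = 0.2306 m.
Re = ρVD_h/μ = 780.9·0.3015·0.2306/0.00159 = 3.414e+04.
ε/D_h = 0.0002/0.2306 = 0.000867; Haaland gives 1/√f = -1.8 log₁₀[9.35e-05+0.000202] = 6.353, so f = 0.02478.
ΔP = f(L/D_h)(ρV²/2) = 0.02478·220.4/0.2306·35.49 = 840.6 Pa.
ΔP = 0.8406 kPa.

ΔP ≈ 0.8406 kPa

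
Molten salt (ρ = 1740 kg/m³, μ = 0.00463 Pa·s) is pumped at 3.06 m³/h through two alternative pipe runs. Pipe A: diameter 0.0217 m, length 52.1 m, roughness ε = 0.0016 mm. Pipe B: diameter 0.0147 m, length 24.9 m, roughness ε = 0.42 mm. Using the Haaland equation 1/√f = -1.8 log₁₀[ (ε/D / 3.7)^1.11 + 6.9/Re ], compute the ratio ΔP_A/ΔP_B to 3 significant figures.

Pipe A: V = Q/A = 0.00085/0.0003698 = 2.298 m/s; Re = 1.874e+04; ε/D = 7.37e-05; Haaland → f = 0.02628; ΔP_A = f(L/D)(ρV²/2) = 2.9e+05 Pa.
Pipe B: V = Q/A = 0.00085/0.0001697 = 5.008 m/s; Re = 2.767e+04; ε/D = 0.0286; Haaland → f = 0.05728; ΔP_B = f(L/D)(ρV²/2) = 2.117e+06 Pa.
ΔP_A/ΔP_B = 2.9e+05/2.117e+06 = 0.137.

ΔP_A/ΔP_B ≈ 0.137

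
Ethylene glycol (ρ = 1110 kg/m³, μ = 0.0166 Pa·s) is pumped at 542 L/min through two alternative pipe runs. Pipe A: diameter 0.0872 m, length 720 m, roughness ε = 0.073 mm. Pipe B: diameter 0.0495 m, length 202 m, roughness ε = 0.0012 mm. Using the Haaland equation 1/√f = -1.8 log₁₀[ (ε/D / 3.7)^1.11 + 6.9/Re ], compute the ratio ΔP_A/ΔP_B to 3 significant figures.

Pipe A: V = Q/A = 0.009033/0.005972 = 1.513 m/s; Re = 8820; ε/D = 0.000837; Haaland → f = 0.03298; ΔP_A = f(L/D)(ρV²/2) = 3.457e+05 Pa.
Pipe B: V = Q/A = 0.009033/0.001924 = 4.694 m/s; Re = 1.554e+04; ε/D = 2.42e-05; Haaland → f = 0.02749; ΔP_B = f(L/D)(ρV²/2) = 1.372e+06 Pa.
ΔP_A/ΔP_B = 3.457e+05/1.372e+06 = 0.252.

ΔP_A/ΔP_B ≈ 0.252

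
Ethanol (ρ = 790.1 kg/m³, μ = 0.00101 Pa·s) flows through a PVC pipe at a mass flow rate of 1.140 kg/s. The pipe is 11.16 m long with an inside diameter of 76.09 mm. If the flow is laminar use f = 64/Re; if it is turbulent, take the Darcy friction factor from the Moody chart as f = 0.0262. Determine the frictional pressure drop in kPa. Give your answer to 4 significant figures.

A = πD²/4 = π(0.07609)²/4 = 0.004547 m²; mean velocity V = ṁ/(ρA) = 1.14/(790.1 · 0.004547) = 0.3173 m/s.
Reynolds number Re = ρVD/μ = 790.1 · 0.3173 · 0.07609 / 0.00101 = 1.889e+04.
Re > 4000 → turbulent; use the Moody-chart value f = 0.0262.
Darcy-Weisbach: ΔP = f(L/D)(ρV²/2) = 0.0262·(11.16/0.07609)·(790.1·0.3173²/2) = 0.0262·146.7·39.77 = 152.8 Pa.
ΔP = 152.8 Pa = 0.1528 kPa.

ΔP ≈ 0.1528 kPa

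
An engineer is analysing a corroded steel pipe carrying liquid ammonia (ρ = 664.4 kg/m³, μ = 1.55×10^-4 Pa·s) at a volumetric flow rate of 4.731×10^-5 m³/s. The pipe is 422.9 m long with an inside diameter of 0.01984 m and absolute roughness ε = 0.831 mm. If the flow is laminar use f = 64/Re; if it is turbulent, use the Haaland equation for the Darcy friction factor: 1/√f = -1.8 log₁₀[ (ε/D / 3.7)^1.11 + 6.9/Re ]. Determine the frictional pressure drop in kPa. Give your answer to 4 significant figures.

ΔP ≈ 11.30 kPa

Cross-sectional area A = πD²/4 = π(0.01984)²/4 = 0.0003092 m²; mean velocity V = Q/A = 4.731e-05/0.0003092 = 0.153 m/s.
Reynolds number Re = ρVD/μ = 664.4 · 0.153 · 0.01984 / 0.000155 = 1.301e+04.
Re > 4000 → turbulent. Relative roughness ε/D = 0.000831/0.01984 = 0.0419. Haaland: 1/√f = -1.8 log₁₀[(0.0419/3.7)^1.11 + 6.9/1.301e+04] = -1.8 log₁₀[0.00691 + 0.00053] = 3.831, so f = 0.06815.
Darcy-Weisbach: ΔP = f(L/D)(ρV²/2) = 0.06815·(422.9/0.01984)·(664.4·0.153²/2) = 0.06815·2.132e+04·7.78 = 1.13e+04 Pa.
ΔP = 1.13e+04 Pa = 11.30 kPa.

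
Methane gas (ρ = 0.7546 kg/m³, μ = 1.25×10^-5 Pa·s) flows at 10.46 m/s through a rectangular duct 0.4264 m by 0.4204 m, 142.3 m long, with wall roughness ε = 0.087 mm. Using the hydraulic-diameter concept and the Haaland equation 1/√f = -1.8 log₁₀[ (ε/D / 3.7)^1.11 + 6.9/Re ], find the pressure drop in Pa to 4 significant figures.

Hydraulic diameter D_h = 4A/P = 4·(0.4264·0.4204)/(2·(0.4264+0.4204)) = 0.717/1.694 = 0.4234 m.
Re = ρVD_h/μ = 0.7546·10.46·0.4234/1.25e-05 = 2.673e+05.
ε/D_h = 8.7e-05/0.4234 = 0.000205; Haaland gives 1/√f = -1.8 log₁₀[1.89e-05+2.58e-05] = 7.829, so f = 0.01631.
ΔP = f(L/D_h)(ρV²/2) = 0.01631·142.3/0.4234·41.28 = 226.4 Pa.

ΔP ≈ 226.4 Pa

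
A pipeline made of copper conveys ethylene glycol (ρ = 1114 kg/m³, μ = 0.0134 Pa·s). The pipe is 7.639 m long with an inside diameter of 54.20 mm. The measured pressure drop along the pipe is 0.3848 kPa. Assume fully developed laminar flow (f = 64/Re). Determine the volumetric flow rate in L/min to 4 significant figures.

For laminar flow, f = 64/Re with Re = ρVD/μ, so Darcy-Weisbach reduces to ΔP = 32μLV/D². Solving for V: V = ΔP·D²/(32μL) = 384.8·(0.0542)²/(32·0.0134·7.639) = 0.3451 m/s.
Check: Re = ρVD/μ = 1114·0.3451·0.0542/0.0134 = 1555 < 2300, so the laminar assumption holds.
Q = V·A = 0.3451·(π/4·0.0542²) = 0.0007962 m³/s = 47.77 L/min.

Q ≈ 47.77 L/min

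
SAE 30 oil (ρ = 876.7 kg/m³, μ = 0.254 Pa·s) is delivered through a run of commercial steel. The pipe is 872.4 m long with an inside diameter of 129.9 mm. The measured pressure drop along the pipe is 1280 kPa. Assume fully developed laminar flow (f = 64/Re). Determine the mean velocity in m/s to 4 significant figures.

For laminar flow, f = 64/Re with Re = ρVD/μ, so Darcy-Weisbach reduces to ΔP = 32μLV/D². Solving for V: V = ΔP·D²/(32μL) = 1.28e+06·(0.1299)²/(32·0.254·872.4) = 3.046 m/s.
Check: Re = ρVD/μ = 876.7·3.046·0.1299/0.254 = 1366 < 2300, so the laminar assumption holds.

V ≈ 3.046 m/s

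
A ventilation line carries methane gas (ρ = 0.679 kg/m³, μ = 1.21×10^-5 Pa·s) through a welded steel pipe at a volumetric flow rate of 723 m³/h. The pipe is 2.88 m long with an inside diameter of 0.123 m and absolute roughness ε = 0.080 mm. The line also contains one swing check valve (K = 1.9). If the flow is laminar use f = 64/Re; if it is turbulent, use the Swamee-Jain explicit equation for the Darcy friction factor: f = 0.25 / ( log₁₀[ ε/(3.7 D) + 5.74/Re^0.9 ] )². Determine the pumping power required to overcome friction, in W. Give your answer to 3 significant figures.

P ≈ 46.4 W

Q = 723 m³/h = 723/3600 = 0.2008 m³/s.
Cross-sectional area A = πD²/4 = π(0.123)²/4 = 0.01188 m²; mean velocity V = Q/A = 0.2008/0.01188 = 16.9 m/s.
Reynolds number Re = ρVD/μ = 0.679 · 16.9 · 0.123 / 1.21e-05 = 1.167e+05.
Re > 4000 → turbulent. Relative roughness ε/D = 8e-05/0.123 = 0.00065. Swamee-Jain: f = 0.25/(log₁₀[0.00065/3.7 + 5.74/1.167e+05^0.9])² = 0.25/(log₁₀[0.000176 + 0.000158])² = 0.25/(-3.477)² = 0.02068.
Total minor-loss coefficient ΣK = 1·1.9 = 1.9.
ΔP = [f·L/D + ΣK]·(ρV²/2) = [0.02068·2.88/0.123 + 1.9]·(0.679·16.9²/2) = [0.4843 + 1.9]·96.99 = 231.2 Pa.
Pumping power P = QΔP = 0.2008·231.2 = 46.44 W = 46.4 W.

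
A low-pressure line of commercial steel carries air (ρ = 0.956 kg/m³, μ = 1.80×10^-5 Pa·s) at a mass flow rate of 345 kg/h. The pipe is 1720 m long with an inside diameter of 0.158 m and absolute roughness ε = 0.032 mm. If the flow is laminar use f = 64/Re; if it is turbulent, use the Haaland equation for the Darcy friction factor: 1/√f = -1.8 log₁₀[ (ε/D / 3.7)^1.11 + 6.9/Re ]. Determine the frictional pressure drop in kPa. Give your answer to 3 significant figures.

ṁ = 345 kg/h = 345/3600 = 0.09583 kg/s.
A = πD²/4 = π(0.158)²/4 = 0.01961 m²; mean velocity V = ṁ/(ρA) = 0.09583/(0.956 · 0.01961) = 5.113 m/s.
Reynolds number Re = ρVD/μ = 0.956 · 5.113 · 0.158 / 1.8e-05 = 4.29e+04.
Re > 4000 → turbulent. Relative roughness ε/D = 3.2e-05/0.158 = 0.000203. Haaland: 1/√f = -1.8 log₁₀[(0.000203/3.7)^1.11 + 6.9/4.29e+04] = -1.8 log₁₀[1.86e-05 + 0.000161] = 6.743, so f = 0.02199.
Darcy-Weisbach: ΔP = f(L/D)(ρV²/2) = 0.02199·(1720/0.158)·(0.956·5.113²/2) = 0.02199·1.089e+04·12.5 = 2992 Pa.
ΔP = 2992 Pa = 2.99 kPa.

ΔP ≈ 2.99 kPa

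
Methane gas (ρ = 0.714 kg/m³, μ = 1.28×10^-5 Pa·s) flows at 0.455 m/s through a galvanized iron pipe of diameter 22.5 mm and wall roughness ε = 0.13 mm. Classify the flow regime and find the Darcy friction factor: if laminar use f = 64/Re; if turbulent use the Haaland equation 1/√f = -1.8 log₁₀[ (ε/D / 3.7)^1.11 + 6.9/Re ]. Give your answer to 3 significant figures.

f ≈ 0.112

Re = ρVD/μ = 0.714·0.455·0.0225/1.28e-05 = 571.1.
Re < 2300 → laminar, so f = 64/Re = 0.1121 (roughness is irrelevant in laminar flow).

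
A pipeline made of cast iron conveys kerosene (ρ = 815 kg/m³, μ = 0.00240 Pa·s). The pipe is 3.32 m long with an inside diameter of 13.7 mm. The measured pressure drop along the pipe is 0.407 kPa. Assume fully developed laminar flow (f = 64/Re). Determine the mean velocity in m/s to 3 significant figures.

V ≈ 0.300 m/s

For laminar flow, f = 64/Re with Re = ρVD/μ, so Darcy-Weisbach reduces to ΔP = 32μLV/D². Solving for V: V = ΔP·D²/(32μL) = 407·(0.0137)²/(32·0.0024·3.32) = 0.2996 m/s.
Check: Re = ρVD/μ = 815·0.2996·0.0137/0.0024 = 1394 < 2300, so the laminar assumption holds.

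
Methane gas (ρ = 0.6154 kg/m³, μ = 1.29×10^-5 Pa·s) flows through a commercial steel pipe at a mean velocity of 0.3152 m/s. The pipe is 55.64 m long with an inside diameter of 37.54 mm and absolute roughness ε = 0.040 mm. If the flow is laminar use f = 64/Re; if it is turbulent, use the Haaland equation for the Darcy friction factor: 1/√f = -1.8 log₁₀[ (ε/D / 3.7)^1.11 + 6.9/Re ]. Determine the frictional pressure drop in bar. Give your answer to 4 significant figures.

Reynolds number Re = ρVD/μ = 0.6154 · 0.3152 · 0.03754 / 1.29e-05 = 564.5.
Re < 2300 → laminar flow, so f = 64/Re = 64/564.5 = 0.1134 (the turbulent correlation is not needed).
Darcy-Weisbach: ΔP = f(L/D)(ρV²/2) = 0.1134·(55.64/0.03754)·(0.6154·0.3152²/2) = 0.1134·1482·0.03057 = 5.137 Pa.
ΔP = 5.137 Pa = 5.137×10^-5 bar.

ΔP ≈ 5.137×10^-5 bar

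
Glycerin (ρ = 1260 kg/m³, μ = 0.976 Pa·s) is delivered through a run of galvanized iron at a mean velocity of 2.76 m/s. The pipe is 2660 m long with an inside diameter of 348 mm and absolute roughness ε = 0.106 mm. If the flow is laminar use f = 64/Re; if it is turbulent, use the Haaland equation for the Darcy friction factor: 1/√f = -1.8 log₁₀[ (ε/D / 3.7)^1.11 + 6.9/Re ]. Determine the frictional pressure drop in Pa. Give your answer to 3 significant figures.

Reynolds number Re = ρVD/μ = 1260 · 2.76 · 0.348 / 0.976 = 1240.
Re < 2300 → laminar flow, so f = 64/Re = 64/1240 = 0.05161 (the turbulent correlation is not needed).
Darcy-Weisbach: ΔP = f(L/D)(ρV²/2) = 0.05161·(2660/0.348)·(1260·2.76²/2) = 0.05161·7644·4799 = 1.893e+06 Pa.

ΔP ≈ 1.89×10^6 Pa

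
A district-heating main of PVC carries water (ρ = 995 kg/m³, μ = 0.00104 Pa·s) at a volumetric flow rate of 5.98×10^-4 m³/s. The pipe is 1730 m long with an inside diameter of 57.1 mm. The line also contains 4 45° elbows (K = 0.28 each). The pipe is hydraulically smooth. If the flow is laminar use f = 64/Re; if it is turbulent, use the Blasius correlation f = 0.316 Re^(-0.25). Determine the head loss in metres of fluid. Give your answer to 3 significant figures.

Cross-sectional area A = πD²/4 = π(0.0571)²/4 = 0.002561 m²; mean velocity V = Q/A = 0.000598/0.002561 = 0.2335 m/s.
Reynolds number Re = ρVD/μ = 995 · 0.2335 · 0.0571 / 0.00104 = 1.276e+04.
Re > 4000 → turbulent. Smooth-pipe (Blasius): f = 0.316 Re^(-0.25) = 0.316/(1.276e+04)^0.25 = 0.02973.
Total minor-loss coefficient ΣK = 4·0.28 = 1.12.
ΔP = [f·L/D + ΣK]·(ρV²/2) = [0.02973·1730/0.0571 + 1.12]·(995·0.2335²/2) = [900.9 + 1.12]·27.13 = 2.447e+04 Pa.
Head loss h_f = ΔP/(ρg) = 2.447e+04/(995·9.81) = 2.51 m.

h_f ≈ 2.51 m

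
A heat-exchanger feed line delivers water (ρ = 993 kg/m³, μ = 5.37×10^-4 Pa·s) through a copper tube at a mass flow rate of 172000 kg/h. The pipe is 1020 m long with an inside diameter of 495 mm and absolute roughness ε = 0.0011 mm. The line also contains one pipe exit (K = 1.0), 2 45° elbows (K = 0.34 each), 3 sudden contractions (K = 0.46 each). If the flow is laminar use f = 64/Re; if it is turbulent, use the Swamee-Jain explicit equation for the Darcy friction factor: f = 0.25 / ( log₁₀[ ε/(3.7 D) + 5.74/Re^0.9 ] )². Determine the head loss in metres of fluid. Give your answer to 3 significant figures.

ṁ = 172000 kg/h = 172000/3600 = 47.78 kg/s.
A = πD²/4 = π(0.495)²/4 = 0.1924 m²; mean velocity V = ṁ/(ρA) = 47.78/(993 · 0.1924) = 0.25 m/s.
Reynolds number Re = ρVD/μ = 993 · 0.25 · 0.495 / 0.000537 = 2.289e+05.
Re > 4000 → turbulent. Relative roughness ε/D = 1.1e-06/0.495 = 2.22e-06. Swamee-Jain: f = 0.25/(log₁₀[2.22e-06/3.7 + 5.74/2.289e+05^0.9])² = 0.25/(log₁₀[6.01e-07 + 8.62e-05])² = 0.25/(-4.062)² = 0.01515.
Total minor-loss coefficient ΣK = 1·1 + 2·0.34 + 3·0.46 = 3.06.
ΔP = [f·L/D + ΣK]·(ρV²/2) = [0.01515·1020/0.495 + 3.06]·(993·0.25²/2) = [31.23 + 3.06]·31.04 = 1064 Pa.
Head loss h_f = ΔP/(ρg) = 1064/(993·9.81) = 0.109 m.

h_f ≈ 0.109 m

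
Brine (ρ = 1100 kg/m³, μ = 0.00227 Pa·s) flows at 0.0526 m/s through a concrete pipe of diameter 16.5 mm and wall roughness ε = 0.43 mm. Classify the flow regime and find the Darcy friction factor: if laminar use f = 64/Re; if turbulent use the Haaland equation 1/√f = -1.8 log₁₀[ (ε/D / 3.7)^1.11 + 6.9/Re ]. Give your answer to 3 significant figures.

Re = ρVD/μ = 1100·0.0526·0.0165/0.00227 = 420.6.
Re < 2300 → laminar, so f = 64/Re = 0.1522 (roughness is irrelevant in laminar flow).

f ≈ 0.152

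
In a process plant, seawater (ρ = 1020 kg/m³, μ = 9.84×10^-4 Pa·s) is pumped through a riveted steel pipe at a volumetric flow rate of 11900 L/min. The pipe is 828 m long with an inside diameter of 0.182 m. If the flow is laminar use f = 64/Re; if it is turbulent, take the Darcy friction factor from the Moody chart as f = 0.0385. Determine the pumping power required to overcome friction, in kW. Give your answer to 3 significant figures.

P ≈ 1030 kW

Q = 11900 L/min = 11900/60000 = 0.1983 m³/s.
Cross-sectional area A = πD²/4 = π(0.182)²/4 = 0.02602 m²; mean velocity V = Q/A = 0.1983/0.02602 = 7.624 m/s.
Reynolds number Re = ρVD/μ = 1020 · 7.624 · 0.182 / 0.000984 = 1.438e+06.
Re > 4000 → turbulent; use the Moody-chart value f = 0.0385.
Darcy-Weisbach: ΔP = f(L/D)(ρV²/2) = 0.0385·(828/0.182)·(1020·7.624²/2) = 0.0385·4549·2.964e+04 = 5.192e+06 Pa.
Pumping power P = QΔP = 0.1983·5.192e+06 = 1030000 W = 1030 kW.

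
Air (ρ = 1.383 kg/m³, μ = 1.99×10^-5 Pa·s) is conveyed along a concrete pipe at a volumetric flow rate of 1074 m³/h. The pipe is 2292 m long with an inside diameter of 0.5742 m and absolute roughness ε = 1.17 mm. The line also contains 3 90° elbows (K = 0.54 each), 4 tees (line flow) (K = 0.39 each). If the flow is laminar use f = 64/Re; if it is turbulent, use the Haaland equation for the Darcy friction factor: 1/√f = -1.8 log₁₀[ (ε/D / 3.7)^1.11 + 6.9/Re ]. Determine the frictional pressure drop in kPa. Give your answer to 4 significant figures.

ΔP ≈ 0.1003 kPa

Q = 1074 m³/h = 1074/3600 = 0.2983 m³/s.
Cross-sectional area A = πD²/4 = π(0.5742)²/4 = 0.259 m²; mean velocity V = Q/A = 0.2983/0.259 = 1.152 m/s.
Reynolds number Re = ρVD/μ = 1.383 · 1.152 · 0.5742 / 1.99e-05 = 4.597e+04.
Re > 4000 → turbulent. Relative roughness ε/D = 0.00117/0.5742 = 0.00204. Haaland: 1/√f = -1.8 log₁₀[(0.00204/3.7)^1.11 + 6.9/4.597e+04] = -1.8 log₁₀[0.000241 + 0.00015] = 6.133, so f = 0.02658.
Total minor-loss coefficient ΣK = 3·0.54 + 4·0.39 = 3.18.
ΔP = [f·L/D + ΣK]·(ρV²/2) = [0.02658·2292/0.5742 + 3.18]·(1.383·1.152²/2) = [106.1 + 3.18]·0.9178 = 100.3 Pa.
ΔP = 100.3 Pa = 0.1003 kPa.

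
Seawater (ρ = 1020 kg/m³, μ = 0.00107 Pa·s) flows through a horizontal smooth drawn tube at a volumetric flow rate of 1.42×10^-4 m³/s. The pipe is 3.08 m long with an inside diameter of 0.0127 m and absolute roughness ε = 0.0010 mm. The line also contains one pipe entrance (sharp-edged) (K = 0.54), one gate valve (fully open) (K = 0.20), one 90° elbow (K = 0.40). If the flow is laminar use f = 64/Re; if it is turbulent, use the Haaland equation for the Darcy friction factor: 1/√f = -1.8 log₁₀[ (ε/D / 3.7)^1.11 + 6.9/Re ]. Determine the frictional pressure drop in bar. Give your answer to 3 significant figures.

ΔP ≈ 0.0517 bar

Cross-sectional area A = πD²/4 = π(0.0127)²/4 = 0.0001267 m²; mean velocity V = Q/A = 0.000142/0.0001267 = 1.121 m/s.
Reynolds number Re = ρVD/μ = 1020 · 1.121 · 0.0127 / 0.00107 = 1.357e+04.
Re > 4000 → turbulent. Relative roughness ε/D = 1e-06/0.0127 = 7.87e-05. Haaland: 1/√f = -1.8 log₁₀[(7.87e-05/3.7)^1.11 + 6.9/1.357e+04] = -1.8 log₁₀[6.52e-06 + 0.000508] = 5.919, so f = 0.02855.
Total minor-loss coefficient ΣK = 1·0.54 + 1·0.2 + 1·0.4 = 1.14.
ΔP = [f·L/D + ΣK]·(ρV²/2) = [0.02855·3.08/0.0127 + 1.14]·(1020·1.121²/2) = [6.923 + 1.14]·640.8 = 5167 Pa.
ΔP = 5167 Pa = 0.0517 bar.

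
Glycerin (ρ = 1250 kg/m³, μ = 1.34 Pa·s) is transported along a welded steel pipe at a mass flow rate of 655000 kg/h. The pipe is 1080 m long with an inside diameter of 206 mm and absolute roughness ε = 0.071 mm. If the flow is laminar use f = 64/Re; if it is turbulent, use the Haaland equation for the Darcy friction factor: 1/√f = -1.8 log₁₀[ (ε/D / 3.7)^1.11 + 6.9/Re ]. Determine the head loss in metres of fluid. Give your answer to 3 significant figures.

h_f ≈ 389 m

ṁ = 655000 kg/h = 655000/3600 = 181.9 kg/s.
A = πD²/4 = π(0.206)²/4 = 0.03333 m²; mean velocity V = ṁ/(ρA) = 181.9/(1250 · 0.03333) = 4.367 m/s.
Reynolds number Re = ρVD/μ = 1250 · 4.367 · 0.206 / 1.34 = 839.2.
Re < 2300 → laminar flow, so f = 64/Re = 64/839.2 = 0.07626 (the turbulent correlation is not needed).
Darcy-Weisbach: ΔP = f(L/D)(ρV²/2) = 0.07626·(1080/0.206)·(1250·4.367²/2) = 0.07626·5243·1.192e+04 = 4.766e+06 Pa.
Head loss h_f = ΔP/(ρg) = 4.766e+06/(1250·9.81) = 389 m.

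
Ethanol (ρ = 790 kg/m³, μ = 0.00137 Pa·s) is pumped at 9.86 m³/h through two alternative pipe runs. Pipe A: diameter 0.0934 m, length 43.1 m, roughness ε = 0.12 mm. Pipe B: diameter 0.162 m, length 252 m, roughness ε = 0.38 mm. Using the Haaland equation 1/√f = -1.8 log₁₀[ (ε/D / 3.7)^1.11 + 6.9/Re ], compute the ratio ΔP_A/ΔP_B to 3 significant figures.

ΔP_A/ΔP_B ≈ 2.29

Pipe A: V = Q/A = 0.002739/0.006851 = 0.3998 m/s; Re = 2.153e+04; ε/D = 0.00128; Haaland → f = 0.02779; ΔP_A = f(L/D)(ρV²/2) = 809.5 Pa.
Pipe B: V = Q/A = 0.002739/0.02061 = 0.1329 m/s; Re = 1.241e+04; ε/D = 0.00235; Haaland → f = 0.0326; ΔP_B = f(L/D)(ρV²/2) = 353.7 Pa.
ΔP_A/ΔP_B = 809.5/353.7 = 2.29.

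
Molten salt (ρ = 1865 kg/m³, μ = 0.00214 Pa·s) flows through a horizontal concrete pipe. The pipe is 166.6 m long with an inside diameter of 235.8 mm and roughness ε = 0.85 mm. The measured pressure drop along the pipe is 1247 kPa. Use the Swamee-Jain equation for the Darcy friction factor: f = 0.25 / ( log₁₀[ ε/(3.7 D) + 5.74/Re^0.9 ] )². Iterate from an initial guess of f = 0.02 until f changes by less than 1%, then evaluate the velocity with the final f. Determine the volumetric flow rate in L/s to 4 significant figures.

Rearranging Darcy-Weisbach: V = √(2·ΔP·D/(f·L·ρ)). With ε/D = 0.00085/0.2358 = 0.0036, iterate starting from f = 0.02:
  f = 0.02 → V = √(2·1.247e+06·0.2358/(0.02·166.6·1865)) = 9.728 m/s; Re = ρVD/μ = 1.999e+06; f → 0.02767
  f = 0.02767 → V = 8.271 m/s; Re = 1.7e+06; f → 0.02768
Converged (Δf/f < 1%). With the final f = 0.02768: V = √(2·1.247e+06·0.2358/(0.02768·166.6·1865)) = 8.268 m/s.
Q = V·A = 8.268·(π/4·0.2358²) = 0.3611 m³/s = 361.1 L/s.

Q ≈ 361.1 L/s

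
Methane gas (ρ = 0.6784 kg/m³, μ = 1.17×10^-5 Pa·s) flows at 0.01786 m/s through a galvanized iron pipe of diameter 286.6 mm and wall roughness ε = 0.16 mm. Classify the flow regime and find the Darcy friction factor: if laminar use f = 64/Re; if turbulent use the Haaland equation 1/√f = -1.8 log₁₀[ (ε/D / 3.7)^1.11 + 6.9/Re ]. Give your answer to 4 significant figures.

f ≈ 0.2156

Re = ρVD/μ = 0.6784·0.01786·0.2866/1.17e-05 = 296.8.
Re < 2300 → laminar, so f = 64/Re = 0.2156 (roughness is irrelevant in laminar flow).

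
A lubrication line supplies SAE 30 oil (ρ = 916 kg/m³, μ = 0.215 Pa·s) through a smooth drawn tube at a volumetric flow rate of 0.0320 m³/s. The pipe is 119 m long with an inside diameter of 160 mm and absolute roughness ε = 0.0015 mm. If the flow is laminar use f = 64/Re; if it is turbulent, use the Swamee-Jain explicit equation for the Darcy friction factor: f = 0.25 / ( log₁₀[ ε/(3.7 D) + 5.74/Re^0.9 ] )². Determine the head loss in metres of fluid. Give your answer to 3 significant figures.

Cross-sectional area A = πD²/4 = π(0.16)²/4 = 0.02011 m²; mean velocity V = Q/A = 0.032/0.02011 = 1.592 m/s.
Reynolds number Re = ρVD/μ = 916 · 1.592 · 0.16 / 0.215 = 1085.
Re < 2300 → laminar flow, so f = 64/Re = 64/1085 = 0.05899 (the turbulent correlation is not needed).
Darcy-Weisbach: ΔP = f(L/D)(ρV²/2) = 0.05899·(119/0.16)·(916·1.592²/2) = 0.05899·743.8·1160 = 5.09e+04 Pa.
Head loss h_f = ΔP/(ρg) = 5.09e+04/(916·9.81) = 5.66 m.

h_f ≈ 5.66 m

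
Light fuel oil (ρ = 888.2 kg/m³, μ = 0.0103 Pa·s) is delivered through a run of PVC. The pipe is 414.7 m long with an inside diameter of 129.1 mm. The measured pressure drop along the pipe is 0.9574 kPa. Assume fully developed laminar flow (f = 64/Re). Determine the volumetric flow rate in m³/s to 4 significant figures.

For laminar flow, f = 64/Re with Re = ρVD/μ, so Darcy-Weisbach reduces to ΔP = 32μLV/D². Solving for V: V = ΔP·D²/(32μL) = 957.4·(0.1291)²/(32·0.0103·414.7) = 0.1167 m/s.
Check: Re = ρVD/μ = 888.2·0.1167·0.1291/0.0103 = 1300 < 2300, so the laminar assumption holds.
Q = V·A = 0.1167·(π/4·0.1291²) = 0.001528 m³/s = 0.001528 m³/s.

Q ≈ 0.001528 m³/s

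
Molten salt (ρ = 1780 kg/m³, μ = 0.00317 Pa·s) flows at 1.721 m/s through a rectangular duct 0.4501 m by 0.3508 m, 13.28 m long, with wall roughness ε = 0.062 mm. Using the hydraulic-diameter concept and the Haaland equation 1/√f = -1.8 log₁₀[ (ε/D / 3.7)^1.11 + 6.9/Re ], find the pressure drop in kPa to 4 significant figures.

ΔP ≈ 1.358 kPa

Hydraulic diameter D_h = 4A/P = 4·(0.4501·0.3508)/(2·(0.4501+0.3508)) = 0.6316/1.602 = 0.3943 m.
Re = ρVD_h/μ = 1780·1.721·0.3943/0.00317 = 3.81e+05.
ε/D_h = 6.2e-05/0.3943 = 0.000157; Haaland gives 1/√f = -1.8 log₁₀[1.4e-05+1.81e-05] = 8.087, so f = 0.01529.
ΔP = f(L/D_h)(ρV²/2) = 0.01529·13.28/0.3943·2636 = 1358 Pa.
ΔP = 1.358 kPa.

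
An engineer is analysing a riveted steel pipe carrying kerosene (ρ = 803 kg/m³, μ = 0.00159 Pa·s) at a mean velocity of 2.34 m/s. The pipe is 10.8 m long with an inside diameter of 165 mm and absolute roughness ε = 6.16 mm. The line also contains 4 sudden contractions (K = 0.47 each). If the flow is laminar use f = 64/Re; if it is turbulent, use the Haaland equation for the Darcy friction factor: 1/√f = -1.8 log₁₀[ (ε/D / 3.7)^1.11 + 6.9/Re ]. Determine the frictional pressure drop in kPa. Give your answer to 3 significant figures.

Reynolds number Re = ρVD/μ = 803 · 2.34 · 0.165 / 0.00159 = 1.95e+05.
Re > 4000 → turbulent. Relative roughness ε/D = 0.00616/0.165 = 0.0373. Haaland: 1/√f = -1.8 log₁₀[(0.0373/3.7)^1.11 + 6.9/1.95e+05] = -1.8 log₁₀[0.00609 + 3.54e-05] = 3.984, so f = 0.06301.
Total minor-loss coefficient ΣK = 4·0.47 = 1.88.
ΔP = [f·L/D + ΣK]·(ρV²/2) = [0.06301·10.8/0.165 + 1.88]·(803·2.34²/2) = [4.124 + 1.88]·2198 = 1.32e+04 Pa.
ΔP = 1.32e+04 Pa = 13.2 kPa.

ΔP ≈ 13.2 kPa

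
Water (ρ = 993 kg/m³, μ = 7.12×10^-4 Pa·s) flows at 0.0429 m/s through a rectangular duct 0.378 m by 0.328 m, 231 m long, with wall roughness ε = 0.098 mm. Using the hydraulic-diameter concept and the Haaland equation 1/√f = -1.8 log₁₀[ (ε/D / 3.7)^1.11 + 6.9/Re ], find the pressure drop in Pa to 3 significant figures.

ΔP ≈ 15.6 Pa

Hydraulic diameter D_h = 4A/P = 4·(0.378·0.328)/(2·(0.378+0.328)) = 0.4959/1.412 = 0.3512 m.
Re = ρVD_h/μ = 993·0.0429·0.3512/0.000712 = 2.101e+04.
ε/D_h = 9.8e-05/0.3512 = 0.000279; Haaland gives 1/√f = -1.8 log₁₀[2.65e-05+0.000328] = 6.21, so f = 0.02593.
ΔP = f(L/D_h)(ρV²/2) = 0.02593·231/0.3512·0.9138 = 15.58 Pa.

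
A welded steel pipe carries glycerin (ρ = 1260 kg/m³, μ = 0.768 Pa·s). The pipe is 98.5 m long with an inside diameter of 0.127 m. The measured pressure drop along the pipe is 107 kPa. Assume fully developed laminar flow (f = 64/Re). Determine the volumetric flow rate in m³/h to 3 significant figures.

Q ≈ 32.5 m³/h

For laminar flow, f = 64/Re with Re = ρVD/μ, so Darcy-Weisbach reduces to ΔP = 32μLV/D². Solving for V: V = ΔP·D²/(32μL) = 1.07e+05·(0.127)²/(32·0.768·98.5) = 0.7129 m/s.
Check: Re = ρVD/μ = 1260·0.7129·0.127/0.768 = 148.5 < 2300, so the laminar assumption holds.
Q = V·A = 0.7129·(π/4·0.127²) = 0.009031 m³/s = 32.5 m³/h.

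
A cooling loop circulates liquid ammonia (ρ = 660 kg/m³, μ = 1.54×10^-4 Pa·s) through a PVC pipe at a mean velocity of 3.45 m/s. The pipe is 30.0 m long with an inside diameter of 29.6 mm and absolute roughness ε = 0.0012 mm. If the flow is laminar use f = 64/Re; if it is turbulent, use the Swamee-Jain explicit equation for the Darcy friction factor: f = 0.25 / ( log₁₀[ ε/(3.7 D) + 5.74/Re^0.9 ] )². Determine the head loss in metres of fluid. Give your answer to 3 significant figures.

h_f ≈ 8.60 m

Reynolds number Re = ρVD/μ = 660 · 3.45 · 0.0296 / 0.000154 = 4.377e+05.
Re > 4000 → turbulent. Relative roughness ε/D = 1.2e-06/0.0296 = 4.05e-05. Swamee-Jain: f = 0.25/(log₁₀[4.05e-05/3.7 + 5.74/4.377e+05^0.9])² = 0.25/(log₁₀[1.1e-05 + 4.81e-05])² = 0.25/(-4.229)² = 0.01398.
Darcy-Weisbach: ΔP = f(L/D)(ρV²/2) = 0.01398·(30/0.0296)·(660·3.45²/2) = 0.01398·1014·3928 = 5.565e+04 Pa.
Head loss h_f = ΔP/(ρg) = 5.565e+04/(660·9.81) = 8.60 m.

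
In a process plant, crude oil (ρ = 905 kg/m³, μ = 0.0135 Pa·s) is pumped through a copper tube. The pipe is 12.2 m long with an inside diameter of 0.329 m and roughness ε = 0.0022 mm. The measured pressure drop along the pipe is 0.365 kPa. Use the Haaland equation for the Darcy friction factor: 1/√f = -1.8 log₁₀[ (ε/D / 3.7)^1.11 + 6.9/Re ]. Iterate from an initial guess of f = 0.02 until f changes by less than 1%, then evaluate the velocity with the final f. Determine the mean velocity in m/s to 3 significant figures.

V ≈ 0.921 m/s

Rearranging Darcy-Weisbach: V = √(2·ΔP·D/(f·L·ρ)). With ε/D = 2.2e-06/0.329 = 6.69e-06, iterate starting from f = 0.02:
  f = 0.02 → V = √(2·365·0.329/(0.02·12.2·905)) = 1.043 m/s; Re = ρVD/μ = 2.3e+04; f → 0.02488
  f = 0.02488 → V = 0.9351 m/s; Re = 2.062e+04; f → 0.02556
  f = 0.02556 → V = 0.9225 m/s; Re = 2.035e+04; f → 0.02565
Converged (Δf/f < 1%). With the final f = 0.02565: V = √(2·365·0.329/(0.02565·12.2·905)) = 0.921 m/s.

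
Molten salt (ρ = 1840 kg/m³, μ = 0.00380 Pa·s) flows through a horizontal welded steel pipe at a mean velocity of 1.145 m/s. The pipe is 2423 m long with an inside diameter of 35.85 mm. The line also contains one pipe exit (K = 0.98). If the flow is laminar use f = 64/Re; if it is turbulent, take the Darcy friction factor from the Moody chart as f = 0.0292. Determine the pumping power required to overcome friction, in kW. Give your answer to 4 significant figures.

P ≈ 2.753 kW

Reynolds number Re = ρVD/μ = 1840 · 1.145 · 0.03585 / 0.0038 = 1.988e+04.
Re > 4000 → turbulent; use the Moody-chart value f = 0.0292.
Total minor-loss coefficient ΣK = 1·0.98 = 0.98.
ΔP = [f·L/D + ΣK]·(ρV²/2) = [0.0292·2423/0.03585 + 0.98]·(1840·1.145²/2) = [1974 + 0.98]·1206 = 2.382e+06 Pa.
Q = V·A = 1.145·0.001009 = 0.001156 m³/s.
Pumping power P = QΔP = 0.001156·2.382e+06 = 2752.5 W = 2.753 kW.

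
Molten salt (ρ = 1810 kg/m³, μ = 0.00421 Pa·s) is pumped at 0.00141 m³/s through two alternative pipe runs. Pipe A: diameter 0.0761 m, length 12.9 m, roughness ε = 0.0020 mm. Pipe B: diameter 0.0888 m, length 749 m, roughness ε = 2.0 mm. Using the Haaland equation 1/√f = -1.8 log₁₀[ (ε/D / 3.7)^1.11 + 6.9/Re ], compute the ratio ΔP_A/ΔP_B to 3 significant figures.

Pipe A: V = Q/A = 0.00141/0.004548 = 0.31 m/s; Re = 1.014e+04; ε/D = 2.63e-05; Haaland → f = 0.03079; ΔP_A = f(L/D)(ρV²/2) = 453.9 Pa.
Pipe B: V = Q/A = 0.00141/0.006193 = 0.2277 m/s; Re = 8692; ε/D = 0.0225; Haaland → f = 0.05495; ΔP_B = f(L/D)(ρV²/2) = 2.174e+04 Pa.
ΔP_A/ΔP_B = 453.9/2.174e+04 = 0.0209.

ΔP_A/ΔP_B ≈ 0.0209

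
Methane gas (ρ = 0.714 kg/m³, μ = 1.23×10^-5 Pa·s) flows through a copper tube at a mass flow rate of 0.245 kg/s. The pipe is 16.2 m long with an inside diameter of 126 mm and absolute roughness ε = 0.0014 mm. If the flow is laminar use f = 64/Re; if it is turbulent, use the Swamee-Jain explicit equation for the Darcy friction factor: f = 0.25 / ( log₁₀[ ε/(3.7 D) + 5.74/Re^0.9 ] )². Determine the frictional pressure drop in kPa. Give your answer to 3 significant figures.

ΔP ≈ 0.543 kPa

A = πD²/4 = π(0.126)²/4 = 0.01247 m²; mean velocity V = ṁ/(ρA) = 0.245/(0.714 · 0.01247) = 27.52 m/s.
Reynolds number Re = ρVD/μ = 0.714 · 27.52 · 0.126 / 1.23e-05 = 2.013e+05.
Re > 4000 → turbulent. Relative roughness ε/D = 1.4e-06/0.126 = 1.11e-05. Swamee-Jain: f = 0.25/(log₁₀[1.11e-05/3.7 + 5.74/2.013e+05^0.9])² = 0.25/(log₁₀[3e-06 + 9.67e-05])² = 0.25/(-4.001)² = 0.01562.
Darcy-Weisbach: ΔP = f(L/D)(ρV²/2) = 0.01562·(16.2/0.126)·(0.714·27.52²/2) = 0.01562·128.6·270.4 = 542.8 Pa.
ΔP = 542.8 Pa = 0.543 kPa.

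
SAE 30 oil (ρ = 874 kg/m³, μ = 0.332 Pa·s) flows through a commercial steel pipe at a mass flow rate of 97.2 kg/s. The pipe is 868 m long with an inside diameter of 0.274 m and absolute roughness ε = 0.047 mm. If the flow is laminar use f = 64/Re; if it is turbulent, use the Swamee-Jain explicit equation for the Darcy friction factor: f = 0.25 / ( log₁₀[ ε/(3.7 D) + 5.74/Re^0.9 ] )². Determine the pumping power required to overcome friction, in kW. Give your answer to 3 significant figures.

P ≈ 25.8 kW

A = πD²/4 = π(0.274)²/4 = 0.05896 m²; mean velocity V = ṁ/(ρA) = 97.2/(874 · 0.05896) = 1.886 m/s.
Reynolds number Re = ρVD/μ = 874 · 1.886 · 0.274 / 0.332 = 1360.
Re < 2300 → laminar flow, so f = 64/Re = 64/1360 = 0.04704 (the turbulent correlation is not needed).
Darcy-Weisbach: ΔP = f(L/D)(ρV²/2) = 0.04704·(868/0.274)·(874·1.886²/2) = 0.04704·3168·1555 = 2.317e+05 Pa.
Q = ṁ/ρ = 97.2/874 = 0.1112 m³/s.
Pumping power P = QΔP = 0.1112·2.317e+05 = 25760 W = 25.8 kW.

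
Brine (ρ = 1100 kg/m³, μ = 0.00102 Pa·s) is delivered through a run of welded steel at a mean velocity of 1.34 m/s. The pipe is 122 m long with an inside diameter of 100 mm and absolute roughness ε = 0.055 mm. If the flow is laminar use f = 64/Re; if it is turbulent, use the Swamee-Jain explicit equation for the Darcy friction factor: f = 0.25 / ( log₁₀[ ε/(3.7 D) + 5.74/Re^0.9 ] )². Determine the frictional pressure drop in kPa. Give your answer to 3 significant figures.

ΔP ≈ 23.8 kPa

Reynolds number Re = ρVD/μ = 1100 · 1.34 · 0.1 / 0.00102 = 1.445e+05.
Re > 4000 → turbulent. Relative roughness ε/D = 5.5e-05/0.1 = 0.00055. Swamee-Jain: f = 0.25/(log₁₀[0.00055/3.7 + 5.74/1.445e+05^0.9])² = 0.25/(log₁₀[0.000149 + 0.00013])² = 0.25/(-3.554)² = 0.01979.
Darcy-Weisbach: ΔP = f(L/D)(ρV²/2) = 0.01979·(122/0.1)·(1100·1.34²/2) = 0.01979·1220·987.6 = 2.384e+04 Pa.
ΔP = 2.384e+04 Pa = 23.8 kPa.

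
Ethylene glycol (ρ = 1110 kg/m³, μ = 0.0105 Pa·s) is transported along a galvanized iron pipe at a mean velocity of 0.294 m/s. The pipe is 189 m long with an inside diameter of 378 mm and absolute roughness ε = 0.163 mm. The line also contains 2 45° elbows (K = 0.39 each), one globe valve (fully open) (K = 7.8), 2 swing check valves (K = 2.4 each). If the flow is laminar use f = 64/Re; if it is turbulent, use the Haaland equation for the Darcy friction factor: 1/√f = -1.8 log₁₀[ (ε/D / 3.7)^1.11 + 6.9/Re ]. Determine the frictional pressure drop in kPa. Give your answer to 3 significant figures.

Reynolds number Re = ρVD/μ = 1110 · 0.294 · 0.378 / 0.0105 = 1.175e+04.
Re > 4000 → turbulent. Relative roughness ε/D = 0.000163/0.378 = 0.000431. Haaland: 1/√f = -1.8 log₁₀[(0.000431/3.7)^1.11 + 6.9/1.175e+04] = -1.8 log₁₀[4.3e-05 + 0.000587] = 5.761, so f = 0.03013.
Total minor-loss coefficient ΣK = 2·0.39 + 1·7.8 + 2·2.4 = 13.4.
ΔP = [f·L/D + ΣK]·(ρV²/2) = [0.03013·189/0.378 + 13.4]·(1110·0.294²/2) = [15.07 + 13.4]·47.97 = 1365 Pa.
ΔP = 1365 Pa = 1.36 kPa.

ΔP ≈ 1.36 kPa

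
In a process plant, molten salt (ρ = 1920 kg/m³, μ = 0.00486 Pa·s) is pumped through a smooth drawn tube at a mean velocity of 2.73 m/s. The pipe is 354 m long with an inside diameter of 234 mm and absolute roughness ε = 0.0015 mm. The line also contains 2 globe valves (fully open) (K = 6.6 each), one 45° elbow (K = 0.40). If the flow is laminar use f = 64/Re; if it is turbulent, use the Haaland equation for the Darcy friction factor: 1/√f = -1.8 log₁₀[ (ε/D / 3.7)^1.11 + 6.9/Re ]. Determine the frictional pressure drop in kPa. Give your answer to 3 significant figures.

Reynolds number Re = ρVD/μ = 1920 · 2.73 · 0.234 / 0.00486 = 2.524e+05.
Re > 4000 → turbulent. Relative roughness ε/D = 1.5e-06/0.234 = 6.41e-06. Haaland: 1/√f = -1.8 log₁₀[(6.41e-06/3.7)^1.11 + 6.9/2.524e+05] = -1.8 log₁₀[4.03e-07 + 2.73e-05] = 8.202, so f = 0.01486.
Total minor-loss coefficient ΣK = 2·6.6 + 1·0.4 = 13.6.
ΔP = [f·L/D + ΣK]·(ρV²/2) = [0.01486·354/0.234 + 13.6]·(1920·2.73²/2) = [22.49 + 13.6]·7155 = 2.582e+05 Pa.
ΔP = 2.582e+05 Pa = 258 kPa.

ΔP ≈ 258 kPa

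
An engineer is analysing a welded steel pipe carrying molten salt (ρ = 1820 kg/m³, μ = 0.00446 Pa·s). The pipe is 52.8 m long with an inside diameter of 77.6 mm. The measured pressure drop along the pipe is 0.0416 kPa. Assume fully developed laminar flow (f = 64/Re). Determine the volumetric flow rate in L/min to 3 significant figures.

Q ≈ 9.43 L/min

For laminar flow, f = 64/Re with Re = ρVD/μ, so Darcy-Weisbach reduces to ΔP = 32μLV/D². Solving for V: V = ΔP·D²/(32μL) = 41.6·(0.0776)²/(32·0.00446·52.8) = 0.03324 m/s.
Check: Re = ρVD/μ = 1820·0.03324·0.0776/0.00446 = 1053 < 2300, so the laminar assumption holds.
Q = V·A = 0.03324·(π/4·0.0776²) = 0.0001572 m³/s = 9.43 L/min.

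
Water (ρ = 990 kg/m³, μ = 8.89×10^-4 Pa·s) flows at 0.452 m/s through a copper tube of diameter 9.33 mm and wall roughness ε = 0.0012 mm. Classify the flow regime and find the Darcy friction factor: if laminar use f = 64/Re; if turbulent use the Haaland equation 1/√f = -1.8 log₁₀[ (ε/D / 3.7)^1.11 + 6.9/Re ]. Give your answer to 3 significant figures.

f ≈ 0.0385

Re = ρVD/μ = 990·0.452·0.00933/0.000889 = 4696.
Re > 4000 → turbulent. ε/D = 1.2e-06/0.00933 = 0.000129; Haaland: 1/√f = -1.8 log₁₀[1.12e-05 + 0.00147] = 5.093, so f = 0.03855.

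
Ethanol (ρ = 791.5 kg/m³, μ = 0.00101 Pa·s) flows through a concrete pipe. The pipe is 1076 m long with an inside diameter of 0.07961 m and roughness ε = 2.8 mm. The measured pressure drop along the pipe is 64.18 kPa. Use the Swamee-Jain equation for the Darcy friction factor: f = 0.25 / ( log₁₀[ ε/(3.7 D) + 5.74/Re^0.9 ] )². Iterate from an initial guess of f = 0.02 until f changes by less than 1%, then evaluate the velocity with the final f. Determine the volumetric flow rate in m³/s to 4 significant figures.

Q ≈ 0.002177 m³/s

Rearranging Darcy-Weisbach: V = √(2·ΔP·D/(f·L·ρ)). With ε/D = 0.0028/0.07961 = 0.0352, iterate starting from f = 0.02:
  f = 0.02 → V = √(2·6.418e+04·0.07961/(0.02·1076·791.5)) = 0.7746 m/s; Re = ρVD/μ = 4.832e+04; f → 0.06211
  f = 0.06211 → V = 0.4395 m/s; Re = 2.742e+04; f → 0.06274
  f = 0.06274 → V = 0.4373 m/s; Re = 2.728e+04; f → 0.06274
Converged (Δf/f < 1%). With the final f = 0.06274: V = √(2·6.418e+04·0.07961/(0.06274·1076·791.5)) = 0.4373 m/s.
Q = V·A = 0.4373·(π/4·0.07961²) = 0.002177 m³/s = 0.002177 m³/s.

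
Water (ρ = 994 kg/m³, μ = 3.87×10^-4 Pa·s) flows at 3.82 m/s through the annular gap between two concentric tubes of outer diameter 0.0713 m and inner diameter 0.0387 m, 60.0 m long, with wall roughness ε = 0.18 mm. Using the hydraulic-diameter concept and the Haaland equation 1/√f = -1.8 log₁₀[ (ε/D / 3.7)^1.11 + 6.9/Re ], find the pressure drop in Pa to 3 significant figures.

ΔP ≈ 422000 Pa

Hydraulic diameter D_h = 4A/P = D_o - D_i = 0.0713 - 0.0387 = 0.0326 m.
Re = ρVD_h/μ = 994·3.82·0.0326/0.000387 = 3.199e+05.
ε/D_h = 0.00018/0.0326 = 0.00552; Haaland gives 1/√f = -1.8 log₁₀[0.000729+2.16e-05] = 5.624, so f = 0.03162.
ΔP = f(L/D_h)(ρV²/2) = 0.03162·60/0.0326·7252 = 4.22e+05 Pa.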